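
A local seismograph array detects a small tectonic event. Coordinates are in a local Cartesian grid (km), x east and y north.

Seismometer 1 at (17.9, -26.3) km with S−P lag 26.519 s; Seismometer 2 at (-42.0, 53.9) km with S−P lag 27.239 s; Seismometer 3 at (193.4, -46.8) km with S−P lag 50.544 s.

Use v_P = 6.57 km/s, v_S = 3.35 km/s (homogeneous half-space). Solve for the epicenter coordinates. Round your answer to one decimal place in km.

Distance from S−P lag: d = Δt · v_P v_S / (v_P − v_S) = Δt · (6.57·3.35)/(6.57−3.35) ≈ 6.8352·Δt.
So d_Seismometer 1 = 181.26, d_Seismometer 2 = 186.19, d_Seismometer 3 = 345.48 km.
Circle about each station: (x − 17.9)² + (y + 26.3)² = 181.26²; (x + 42.0)² + (y − 53.9)² = 186.19²; (x − 193.4)² + (y + 46.8)² = 345.48².
Subtracting pairs of circle equations eliminates x²+y² and gives linear equations (the radical axes):
-119.8 x + 160.4 y = 1845.58
351.0 x − 41.0 y = -47919.54
Solving the 2×2 system: x ≈ -148.1, y ≈ -99.1 km.
Check against Seismometer 1 (with the unrounded x, y): √((x − 17.9)²+(y + 26.3)²) = 181.26 ≈ 181.26 km. ✓

x ≈ -148.1 km, y ≈ -99.1 km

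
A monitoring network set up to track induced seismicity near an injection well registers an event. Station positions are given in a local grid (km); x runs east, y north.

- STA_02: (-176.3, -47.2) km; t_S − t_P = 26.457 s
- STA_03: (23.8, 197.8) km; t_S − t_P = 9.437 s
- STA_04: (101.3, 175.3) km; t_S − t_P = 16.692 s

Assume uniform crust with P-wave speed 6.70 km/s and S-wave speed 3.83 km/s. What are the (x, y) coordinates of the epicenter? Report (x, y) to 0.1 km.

Distance from S−P lag: d = Δt · v_P v_S / (v_P − v_S) = Δt · (6.70·3.83)/(6.70−3.83) ≈ 8.9411·Δt.
So d_STA_02 = 236.56, d_STA_03 = 84.38, d_STA_04 = 149.25 km.
Circle about each station: (x + 176.3)² + (y + 47.2)² = 236.56²; (x − 23.8)² + (y − 197.8)² = 84.38²; (x − 101.3)² + (y − 175.3)² = 149.25².
Subtracting the STA_02 equation from the STA_03 and STA_04 equations removes the quadratic terms:
400.2 x + 490.0 y = 55222.40
555.2 x + 445.0 y = 41367.32
Solving the 2×2 system: x ≈ -45.8, y ≈ 150.1 km.

x ≈ -45.8 km, y ≈ 150.1 km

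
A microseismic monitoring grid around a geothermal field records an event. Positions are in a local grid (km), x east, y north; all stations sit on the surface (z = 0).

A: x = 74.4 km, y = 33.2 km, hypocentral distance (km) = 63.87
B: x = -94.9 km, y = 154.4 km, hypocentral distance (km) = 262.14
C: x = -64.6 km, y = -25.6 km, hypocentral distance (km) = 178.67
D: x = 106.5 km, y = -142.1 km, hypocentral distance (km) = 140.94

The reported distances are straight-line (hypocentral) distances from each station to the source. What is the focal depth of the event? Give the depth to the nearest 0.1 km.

depth ≈ 36.5 km

Each station gives a sphere (x−x_i)² + (y−y_i)² + z² = d_i² (stations at z=0).
Subtracting the A sphere from B and C: z² cancels, leaving linear equations in x and y:
-338.6 x + 242.4 y = -38430.23
-278.0 x − 117.6 y = -29652.67
Solving: x ≈ 109.202, y ≈ -6.000 km (keep extra digits for the depth step; rounded: 109.2, -6.0).
Then from the A sphere: z² = 63.87² − (x − 74.4)² − (y − 33.2)² with x = 109.202, y = -6.000, so z ≈ 36.491 ≈ 36.5 km.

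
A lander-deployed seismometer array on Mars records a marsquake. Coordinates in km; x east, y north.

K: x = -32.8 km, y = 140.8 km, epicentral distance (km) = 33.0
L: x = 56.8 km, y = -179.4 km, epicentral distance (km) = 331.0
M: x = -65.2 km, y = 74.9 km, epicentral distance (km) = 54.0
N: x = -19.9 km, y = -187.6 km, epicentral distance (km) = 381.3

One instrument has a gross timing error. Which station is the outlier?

N

Solve using three stations at a time. Using K, L, M (subtract circle equations pairwise → linear system) gives (x, y) ≈ (-63.6, 128.9).
Distances from that point to each station vs reported:
  K: calculated 33.1 vs reported 33.0 → residual 0.1 km
  L: calculated 331.0 vs reported 331.0 → residual 0.0 km
  M: calculated 54.0 vs reported 54.0 → residual 0.0 km
  N: calculated 319.5 vs reported 381.3 → residual 61.8 km
K, L, M are mutually consistent (residuals ≈ 0); N is off by 61.8 km.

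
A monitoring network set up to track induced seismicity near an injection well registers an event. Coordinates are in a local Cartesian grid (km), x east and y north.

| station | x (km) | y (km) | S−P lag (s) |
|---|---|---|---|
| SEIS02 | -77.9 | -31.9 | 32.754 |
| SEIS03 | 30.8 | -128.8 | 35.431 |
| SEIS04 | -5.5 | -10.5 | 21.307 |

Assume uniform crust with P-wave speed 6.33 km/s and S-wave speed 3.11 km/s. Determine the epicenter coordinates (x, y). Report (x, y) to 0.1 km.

x ≈ 88.1 km, y ≈ 80.1 km

Distance from S−P lag: d = Δt · v_P v_S / (v_P − v_S) = Δt · (6.33·3.11)/(6.33−3.11) ≈ 6.1138·Δt.
So d_SEIS02 = 200.25, d_SEIS03 = 216.62, d_SEIS04 = 130.27 km.
Circle about each station: (x + 77.9)² + (y + 31.9)² = 200.25²; (x − 30.8)² + (y + 128.8)² = 216.62²; (x + 5.5)² + (y + 10.5)² = 130.27².
Subtracting the SEIS02 equation from the SEIS03 and SEIS04 equations removes the quadratic terms:
217.4 x − 193.8 y = 3627.90
144.8 x + 42.8 y = 16184.27
Solving the 2×2 system: x ≈ 88.1, y ≈ 80.1 km.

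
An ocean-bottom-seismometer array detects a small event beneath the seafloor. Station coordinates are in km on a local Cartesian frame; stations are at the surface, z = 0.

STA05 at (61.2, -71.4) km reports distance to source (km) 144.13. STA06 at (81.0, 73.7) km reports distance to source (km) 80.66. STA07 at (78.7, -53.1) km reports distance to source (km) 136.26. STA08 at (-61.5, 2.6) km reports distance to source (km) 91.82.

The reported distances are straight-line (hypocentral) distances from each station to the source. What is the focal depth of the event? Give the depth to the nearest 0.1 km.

Each station gives a sphere (x−x_i)² + (y−y_i)² + z² = d_i² (stations at z=0).
Subtracting the STA05 sphere from STA06 and STA07: z² cancels, leaving linear equations in x and y:
39.6 x + 290.2 y = 17416.71
35.0 x + 36.6 y = 2376.57
Solving: x ≈ 5.998, y ≈ 59.198 km (keep extra digits for the depth step; rounded: 6.0, 59.2).
Then from the STA05 sphere: z² = 144.13² − (x − 61.2)² − (y + 71.4)² with x = 5.998, y = 59.198, so z ≈ 25.891 ≈ 25.9 km.

depth ≈ 25.9 km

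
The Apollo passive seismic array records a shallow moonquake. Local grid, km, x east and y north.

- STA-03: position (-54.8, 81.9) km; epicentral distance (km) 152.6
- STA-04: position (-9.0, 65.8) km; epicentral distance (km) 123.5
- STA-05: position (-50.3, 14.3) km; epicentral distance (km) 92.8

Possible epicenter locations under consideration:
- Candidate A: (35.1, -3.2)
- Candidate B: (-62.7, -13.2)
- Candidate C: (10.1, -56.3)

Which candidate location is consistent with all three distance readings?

Candidate C

For each candidate, compare |candidate − station| to the reported distance:
Candidate A: residuals STA-03 28.8, STA-04 41.6, STA-05 5.6 → max 41.6 km
Candidate B: residuals STA-03 57.2, STA-04 28.0, STA-05 62.6 → max 62.6 km
Candidate C: residuals STA-03 0.1, STA-04 0.1, STA-05 0.1 → max 0.1 km
Only Candidate C has all residuals ≈ 0.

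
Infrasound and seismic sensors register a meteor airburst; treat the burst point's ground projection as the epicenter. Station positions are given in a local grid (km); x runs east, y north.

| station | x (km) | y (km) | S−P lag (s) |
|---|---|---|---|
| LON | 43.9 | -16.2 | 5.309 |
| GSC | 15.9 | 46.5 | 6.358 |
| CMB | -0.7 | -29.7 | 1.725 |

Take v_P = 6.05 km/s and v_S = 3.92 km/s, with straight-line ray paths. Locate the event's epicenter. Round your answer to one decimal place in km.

x ≈ -15.2 km, y ≈ -17.1 km

Distance from S−P lag: d = Δt · v_P v_S / (v_P − v_S) = Δt · (6.05·3.92)/(6.05−3.92) ≈ 11.1343·Δt.
So d_LON = 59.11, d_GSC = 70.79, d_CMB = 19.21 km.
Circle about each station: (x − 43.9)² + (y + 16.2)² = 59.11²; (x − 15.9)² + (y − 46.5)² = 70.79²; (x + 0.7)² + (y + 29.7)² = 19.21².
Subtracting the LON equation from the GSC and CMB equations removes the quadratic terms:
-56.0 x + 125.4 y = -1291.82
-89.2 x − 27.0 y = 1817.90
Solving the 2×2 system: x ≈ -15.2, y ≈ -17.1 km.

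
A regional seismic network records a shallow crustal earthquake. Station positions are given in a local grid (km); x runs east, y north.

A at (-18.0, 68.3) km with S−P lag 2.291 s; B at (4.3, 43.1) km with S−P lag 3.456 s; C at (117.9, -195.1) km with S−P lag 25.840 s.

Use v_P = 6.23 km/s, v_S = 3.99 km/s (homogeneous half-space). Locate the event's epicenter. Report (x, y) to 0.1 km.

-33.7 km east, 48.3 km north

Distance from S−P lag: d = Δt · v_P v_S / (v_P − v_S) = Δt · (6.23·3.99)/(6.23−3.99) ≈ 11.0972·Δt.
So d_A = 25.42, d_B = 38.35, d_C = 286.75 km.
Circle about each station: (x + 18.0)² + (y − 68.3)² = 25.42²; (x − 4.3)² + (y − 43.1)² = 38.35²; (x − 117.9)² + (y + 195.1)² = 286.75².
Subtracting the A equation from the B and C equations removes the quadratic terms:
44.6 x − 50.4 y = -3937.34
271.8 x − 526.8 y = -34603.86
Solving the 2×2 system: x ≈ -33.7, y ≈ 48.3 km.
Check against A (with the unrounded x, y): √((x + 18.0)²+(y − 68.3)²) = 25.43 ≈ 25.42 km. ✓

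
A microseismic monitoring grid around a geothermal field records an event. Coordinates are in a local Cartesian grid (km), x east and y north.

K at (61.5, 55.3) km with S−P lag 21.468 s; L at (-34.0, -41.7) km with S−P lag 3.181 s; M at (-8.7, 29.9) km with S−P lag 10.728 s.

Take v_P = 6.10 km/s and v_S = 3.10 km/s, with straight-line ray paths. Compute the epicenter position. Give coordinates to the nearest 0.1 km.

Distance from S−P lag: d = Δt · v_P v_S / (v_P − v_S) = Δt · (6.10·3.10)/(6.10−3.10) ≈ 6.3033·Δt.
So d_K = 135.32, d_L = 20.05, d_M = 67.62 km.
Circle about each station: (x − 61.5)² + (y − 55.3)² = 135.32²; (x + 34.0)² + (y + 41.7)² = 20.05²; (x + 8.7)² + (y − 29.9)² = 67.62².
Subtracting the K equation from the L and M equations removes the quadratic terms:
-191.0 x − 194.0 y = 13964.05
-140.4 x − 50.8 y = 7868.40
Solving the 2×2 system: x ≈ -46.6, y ≈ -26.1 km.

x ≈ -46.6 km, y ≈ -26.1 km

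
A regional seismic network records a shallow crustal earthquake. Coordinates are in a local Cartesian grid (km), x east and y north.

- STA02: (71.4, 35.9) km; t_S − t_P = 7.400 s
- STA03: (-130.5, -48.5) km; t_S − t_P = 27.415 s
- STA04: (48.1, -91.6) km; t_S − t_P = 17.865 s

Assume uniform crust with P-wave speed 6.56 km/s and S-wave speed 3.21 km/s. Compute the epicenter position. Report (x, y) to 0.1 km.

x ≈ 28.1 km, y ≈ 18.9 km

Distance from S−P lag: d = Δt · v_P v_S / (v_P − v_S) = Δt · (6.56·3.21)/(6.56−3.21) ≈ 6.2859·Δt.
So d_STA02 = 46.52, d_STA03 = 172.33, d_STA04 = 112.30 km.
Circle about each station: (x − 71.4)² + (y − 35.9)² = 46.52²; (x + 130.5)² + (y + 48.5)² = 172.33²; (x − 48.1)² + (y + 91.6)² = 112.30².
Subtracting the STA02 equation from the STA03 and STA04 equations removes the quadratic terms:
-403.8 x − 168.8 y = -14537.79
-46.6 x − 255.0 y = -6129.78
Solving the 2×2 system: x ≈ 28.1, y ≈ 18.9 km.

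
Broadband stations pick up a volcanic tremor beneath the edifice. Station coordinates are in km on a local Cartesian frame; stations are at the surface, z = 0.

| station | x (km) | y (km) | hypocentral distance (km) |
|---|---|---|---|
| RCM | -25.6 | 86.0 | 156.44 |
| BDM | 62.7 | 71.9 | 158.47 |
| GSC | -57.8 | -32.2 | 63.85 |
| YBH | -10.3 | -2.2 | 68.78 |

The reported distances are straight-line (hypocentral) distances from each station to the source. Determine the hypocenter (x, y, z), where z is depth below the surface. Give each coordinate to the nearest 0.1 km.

x ≈ -8.6 km, y ≈ -68.4 km, depth ≈ 18.6 km

Each station gives a sphere (x−x_i)² + (y−y_i)² + z² = d_i² (stations at z=0).
Subtracting the RCM sphere from BDM and GSC: z² cancels, leaving linear equations in x and y:
176.6 x − 28.2 y = 410.27
-64.4 x − 236.4 y = 16722.97
Solving: x ≈ -8.599, y ≈ -68.398 km (keep extra digits for the depth step; rounded: -8.6, -68.4).
Then from the RCM sphere: z² = 156.44² − (x + 25.6)² − (y − 86.0)² with x = -8.599, y = -68.398, so z ≈ 18.593 ≈ 18.6 km.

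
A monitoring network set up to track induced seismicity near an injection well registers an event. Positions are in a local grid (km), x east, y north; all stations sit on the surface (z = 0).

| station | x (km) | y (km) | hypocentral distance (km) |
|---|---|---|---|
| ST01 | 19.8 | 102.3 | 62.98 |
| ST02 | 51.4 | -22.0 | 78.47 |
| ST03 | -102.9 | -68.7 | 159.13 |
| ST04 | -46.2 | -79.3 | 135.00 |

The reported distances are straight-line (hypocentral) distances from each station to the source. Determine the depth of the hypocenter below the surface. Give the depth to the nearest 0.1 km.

16.7 km

Each station gives a sphere (x−x_i)² + (y−y_i)² + z² = d_i² (stations at z=0).
Subtracting the ST01 sphere from ST02 and ST03: z² cancels, leaving linear equations in x and y:
63.2 x − 248.6 y = -9922.43
-245.4 x − 342.0 y = -16905.11
Solving: x ≈ 9.793, y ≈ 42.403 km (keep extra digits for the depth step; rounded: 9.8, 42.4).
Then from the ST01 sphere: z² = 62.98² − (x − 19.8)² − (y − 102.3)² with x = 9.793, y = 42.403, so z ≈ 16.694 ≈ 16.7 km.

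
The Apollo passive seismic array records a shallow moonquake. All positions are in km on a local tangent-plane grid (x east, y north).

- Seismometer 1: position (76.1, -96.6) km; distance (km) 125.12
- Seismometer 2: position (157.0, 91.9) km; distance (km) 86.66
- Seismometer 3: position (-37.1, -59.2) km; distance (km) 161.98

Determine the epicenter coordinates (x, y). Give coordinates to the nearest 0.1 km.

Circle about each station: (x − 76.1)² + (y + 96.6)² = 125.12²; (x − 157.0)² + (y − 91.9)² = 86.66²; (x + 37.1)² + (y + 59.2)² = 161.98².
Subtracting the Seismometer 1 equation from the Seismometer 2 and Seismometer 3 equations removes the quadratic terms:
161.8 x + 377.0 y = 26116.90
-226.4 x + 74.8 y = -20824.23
Solving the 2×2 system: x ≈ 100.6, y ≈ 26.1 km.

(100.6, 26.1)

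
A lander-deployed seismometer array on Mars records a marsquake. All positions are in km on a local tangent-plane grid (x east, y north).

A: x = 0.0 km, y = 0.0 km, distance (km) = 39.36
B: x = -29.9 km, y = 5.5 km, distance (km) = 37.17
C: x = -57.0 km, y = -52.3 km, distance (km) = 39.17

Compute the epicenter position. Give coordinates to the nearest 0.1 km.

(-24.0, -31.2)

Circle about each station: x² + y² = 39.36²; (x + 29.9)² + (y − 5.5)² = 37.17²; (x + 57.0)² + (y + 52.3)² = 39.17².
Subtracting pairs of circle equations eliminates x²+y² and gives linear equations (the radical axes):
-59.8 x + 11.0 y = 1091.86
-114.0 x − 104.6 y = 5999.21
Solving the 2×2 system: x ≈ -24.0, y ≈ -31.2 km.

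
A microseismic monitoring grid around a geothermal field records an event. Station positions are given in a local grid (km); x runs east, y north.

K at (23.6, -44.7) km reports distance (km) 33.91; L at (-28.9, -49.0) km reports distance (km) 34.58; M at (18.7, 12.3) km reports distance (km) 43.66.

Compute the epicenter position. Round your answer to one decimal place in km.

(-4.0, -25.0)

Circle about each station: (x − 23.6)² + (y + 44.7)² = 33.91²; (x + 28.9)² + (y + 49.0)² = 34.58²; (x − 18.7)² + (y − 12.3)² = 43.66².
Subtracting pairs of circle equations eliminates x²+y² and gives linear equations (the radical axes):
-105.0 x − 8.6 y = 635.27
-9.8 x + 114.0 y = -2810.38
Solving the 2×2 system: x ≈ -4.0, y ≈ -25.0 km.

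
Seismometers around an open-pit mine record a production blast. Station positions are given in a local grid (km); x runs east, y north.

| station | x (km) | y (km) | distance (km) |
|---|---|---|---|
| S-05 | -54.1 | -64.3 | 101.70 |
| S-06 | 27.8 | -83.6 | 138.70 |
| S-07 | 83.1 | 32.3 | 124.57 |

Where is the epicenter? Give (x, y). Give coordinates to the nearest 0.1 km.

-41.4 km east, 36.6 km north

Circle about each station: (x + 54.1)² + (y + 64.3)² = 101.70²; (x − 27.8)² + (y + 83.6)² = 138.70²; (x − 83.1)² + (y − 32.3)² = 124.57².
Subtracting pairs of circle equations eliminates x²+y² and gives linear equations (the radical axes):
163.8 x − 38.6 y = -8194.30
274.4 x + 193.2 y = -4287.19
Solving the 2×2 system: x ≈ -41.4, y ≈ 36.6 km.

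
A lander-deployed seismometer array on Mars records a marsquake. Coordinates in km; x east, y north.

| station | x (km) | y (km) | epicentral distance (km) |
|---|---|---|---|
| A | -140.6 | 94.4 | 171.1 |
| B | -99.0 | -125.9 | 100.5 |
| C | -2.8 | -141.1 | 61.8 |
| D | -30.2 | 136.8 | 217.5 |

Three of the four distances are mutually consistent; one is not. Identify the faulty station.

A

Solve using three stations at a time. Using B, C, D (subtract circle equations pairwise → linear system) gives (x, y) ≈ (-9.8, -79.7).
Distances from that point to each station vs reported:
  A: calculated 217.8 vs reported 171.1 → residual 46.7 km
  B: calculated 100.5 vs reported 100.5 → residual 0.0 km
  C: calculated 61.8 vs reported 61.8 → residual 0.0 km
  D: calculated 217.5 vs reported 217.5 → residual 0.0 km
B, C, D are mutually consistent (residuals ≈ 0); A is off by 46.7 km.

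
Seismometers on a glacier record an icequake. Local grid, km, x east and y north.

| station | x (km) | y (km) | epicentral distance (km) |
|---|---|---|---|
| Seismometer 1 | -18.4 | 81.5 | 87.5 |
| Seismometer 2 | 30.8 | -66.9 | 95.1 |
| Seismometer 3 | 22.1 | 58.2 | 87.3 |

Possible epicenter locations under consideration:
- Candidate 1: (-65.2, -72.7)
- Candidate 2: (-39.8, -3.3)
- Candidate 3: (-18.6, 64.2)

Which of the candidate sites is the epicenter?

For each candidate, compare |candidate − station| to the reported distance:
Candidate 1: residuals Seismometer 1 73.6, Seismometer 2 1.1, Seismometer 3 70.0 → max 73.6 km
Candidate 2: residuals Seismometer 1 0.0, Seismometer 2 0.1, Seismometer 3 0.0 → max 0.1 km
Candidate 3: residuals Seismometer 1 70.2, Seismometer 2 45.0, Seismometer 3 46.2 → max 70.2 km
Only Candidate 2 has all residuals ≈ 0.

Candidate 2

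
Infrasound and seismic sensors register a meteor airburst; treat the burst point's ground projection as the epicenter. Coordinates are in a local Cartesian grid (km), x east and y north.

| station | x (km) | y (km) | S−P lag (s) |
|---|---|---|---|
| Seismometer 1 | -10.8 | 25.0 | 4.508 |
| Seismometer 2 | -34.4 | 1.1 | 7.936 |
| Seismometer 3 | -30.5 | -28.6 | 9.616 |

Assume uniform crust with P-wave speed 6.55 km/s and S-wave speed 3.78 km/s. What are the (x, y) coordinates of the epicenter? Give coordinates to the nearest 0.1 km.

28.5 km east, 33.9 km north

Distance from S−P lag: d = Δt · v_P v_S / (v_P − v_S) = Δt · (6.55·3.78)/(6.55−3.78) ≈ 8.9383·Δt.
So d_Seismometer 1 = 40.29, d_Seismometer 2 = 70.93, d_Seismometer 3 = 85.95 km.
Circle about each station: (x + 10.8)² + (y − 25.0)² = 40.29²; (x + 34.4)² + (y − 1.1)² = 70.93²; (x + 30.5)² + (y + 28.6)² = 85.95².
Subtracting the Seismometer 1 equation from the Seismometer 2 and Seismometer 3 equations removes the quadratic terms:
-47.2 x − 47.8 y = -2964.85
-39.4 x − 107.2 y = -4757.55
Solving the 2×2 system: x ≈ 28.5, y ≈ 33.9 km.
Check against Seismometer 1 (with the unrounded x, y): √((x + 10.8)²+(y − 25.0)²) = 40.27 ≈ 40.29 km. ✓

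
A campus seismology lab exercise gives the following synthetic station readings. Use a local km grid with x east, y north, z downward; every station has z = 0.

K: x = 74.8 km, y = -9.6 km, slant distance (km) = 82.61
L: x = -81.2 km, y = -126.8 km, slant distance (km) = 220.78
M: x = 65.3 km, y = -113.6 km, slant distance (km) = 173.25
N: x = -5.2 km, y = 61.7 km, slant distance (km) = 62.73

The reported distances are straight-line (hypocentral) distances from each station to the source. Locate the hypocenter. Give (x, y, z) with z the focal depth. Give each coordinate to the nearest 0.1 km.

Each station gives a sphere (x−x_i)² + (y−y_i)² + z² = d_i² (stations at z=0).
Subtracting the K sphere from L and M: z² cancels, leaving linear equations in x and y:
-312.0 x − 234.4 y = -24934.92
-19.0 x − 208.0 y = -11709.30
Solving: x ≈ 40.399, y ≈ 52.604 km (keep extra digits for the depth step; rounded: 40.4, 52.6).
Then from the K sphere: z² = 82.61² − (x − 74.8)² − (y + 9.6)² with x = 40.399, y = 52.604, so z ≈ 42.091 ≈ 42.1 km.
Check against N (with the unrounded solution): distance 62.72 ≈ 62.73 km. ✓

x ≈ 40.4 km, y ≈ 52.6 km, depth ≈ 42.1 km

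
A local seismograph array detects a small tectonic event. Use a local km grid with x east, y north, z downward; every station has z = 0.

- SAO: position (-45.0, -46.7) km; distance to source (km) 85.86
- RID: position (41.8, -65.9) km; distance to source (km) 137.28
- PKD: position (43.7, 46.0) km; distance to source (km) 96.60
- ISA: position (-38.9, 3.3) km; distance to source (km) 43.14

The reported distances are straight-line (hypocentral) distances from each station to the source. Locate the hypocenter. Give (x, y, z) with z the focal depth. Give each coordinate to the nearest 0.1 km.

Each station gives a sphere (x−x_i)² + (y−y_i)² + z² = d_i² (stations at z=0).
Subtracting the SAO sphere from RID and PKD: z² cancels, leaving linear equations in x and y:
173.6 x − 38.4 y = -9589.70
177.4 x + 185.4 y = -2139.82
Solving: x ≈ -47.698, y ≈ 34.098 km (keep extra digits for the depth step; rounded: -47.7, 34.1).
Then from the SAO sphere: z² = 85.86² − (x + 45.0)² − (y + 46.7)² with x = -47.698, y = 34.098, so z ≈ 28.920 ≈ 28.9 km.

x ≈ -47.7 km, y ≈ 34.1 km, depth ≈ 28.9 km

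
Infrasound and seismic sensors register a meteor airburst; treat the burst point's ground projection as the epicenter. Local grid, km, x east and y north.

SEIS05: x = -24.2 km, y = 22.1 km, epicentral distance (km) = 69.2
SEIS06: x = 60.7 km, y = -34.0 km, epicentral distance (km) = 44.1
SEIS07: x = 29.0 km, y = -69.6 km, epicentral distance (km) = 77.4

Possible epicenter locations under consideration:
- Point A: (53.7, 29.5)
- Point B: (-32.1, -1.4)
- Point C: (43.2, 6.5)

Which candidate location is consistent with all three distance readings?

For each candidate, compare |candidate − station| to the reported distance:
Point A: residuals SEIS05 9.1, SEIS06 19.8, SEIS07 24.7 → max 24.7 km
Point B: residuals SEIS05 44.4, SEIS06 54.3, SEIS07 14.2 → max 54.3 km
Point C: residuals SEIS05 0.0, SEIS06 0.0, SEIS07 0.0 → max 0.0 km
Only Point C has all residuals ≈ 0.

Point C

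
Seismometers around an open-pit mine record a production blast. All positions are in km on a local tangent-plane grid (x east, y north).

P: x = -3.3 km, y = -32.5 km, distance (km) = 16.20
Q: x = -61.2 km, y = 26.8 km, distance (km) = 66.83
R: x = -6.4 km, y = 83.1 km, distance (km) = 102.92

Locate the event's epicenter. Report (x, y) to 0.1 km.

Circle about each station: (x + 3.3)² + (y + 32.5)² = 16.20²; (x + 61.2)² + (y − 26.8)² = 66.83²; (x + 6.4)² + (y − 83.1)² = 102.92².
Subtracting pairs of circle equations eliminates x²+y² and gives linear equations (the radical axes):
-115.8 x + 118.6 y = -807.27
-6.2 x + 231.2 y = -4450.66
Solving the 2×2 system: x ≈ -13.1, y ≈ -19.6 km.
Check against P (with the unrounded x, y): √((x + 3.3)²+(y + 32.5)²) = 16.20 ≈ 16.20 km. ✓

(-13.1, -19.6)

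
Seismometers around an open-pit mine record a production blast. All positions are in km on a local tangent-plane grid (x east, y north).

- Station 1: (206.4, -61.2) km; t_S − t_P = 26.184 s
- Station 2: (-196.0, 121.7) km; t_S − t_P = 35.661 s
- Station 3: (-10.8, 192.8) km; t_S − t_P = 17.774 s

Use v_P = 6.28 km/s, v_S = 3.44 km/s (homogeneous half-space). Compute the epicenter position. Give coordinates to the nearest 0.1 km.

Distance from S−P lag: d = Δt · v_P v_S / (v_P − v_S) = Δt · (6.28·3.44)/(6.28−3.44) ≈ 7.6068·Δt.
So d_Station 1 = 199.18, d_Station 2 = 271.26, d_Station 3 = 135.20 km.
Circle about each station: (x − 206.4)² + (y + 61.2)² = 199.18²; (x + 196.0)² + (y − 121.7)² = 271.26²; (x + 10.8)² + (y − 192.8)² = 135.20².
Subtracting pairs of circle equations eliminates x²+y² and gives linear equations (the radical axes):
-804.8 x + 365.8 y = -27028.83
-434.4 x + 508.0 y = 12335.71
Solving the 2×2 system: x ≈ 73.0, y ≈ 86.7 km.

(73.0, 86.7)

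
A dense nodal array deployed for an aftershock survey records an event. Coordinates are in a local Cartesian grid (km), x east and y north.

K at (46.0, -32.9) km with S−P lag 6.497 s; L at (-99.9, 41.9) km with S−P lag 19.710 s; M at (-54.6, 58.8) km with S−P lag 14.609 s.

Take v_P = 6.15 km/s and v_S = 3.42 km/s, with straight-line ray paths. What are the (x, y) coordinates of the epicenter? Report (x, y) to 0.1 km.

(49.9, 17.0)

Distance from S−P lag: d = Δt · v_P v_S / (v_P − v_S) = Δt · (6.15·3.42)/(6.15−3.42) ≈ 7.7044·Δt.
So d_K = 50.06, d_L = 151.85, d_M = 112.55 km.
Circle about each station: (x − 46.0)² + (y + 32.9)² = 50.06²; (x + 99.9)² + (y − 41.9)² = 151.85²; (x + 54.6)² + (y − 58.8)² = 112.55².
Subtracting the K equation from the L and M equations removes the quadratic terms:
-291.8 x + 149.6 y = -12015.21
-201.2 x + 183.4 y = -6921.31
Solving the 2×2 system: x ≈ 49.9, y ≈ 17.0 km.
Check against K (with the unrounded x, y): √((x − 46.0)²+(y + 32.9)²) = 50.04 ≈ 50.06 km. ✓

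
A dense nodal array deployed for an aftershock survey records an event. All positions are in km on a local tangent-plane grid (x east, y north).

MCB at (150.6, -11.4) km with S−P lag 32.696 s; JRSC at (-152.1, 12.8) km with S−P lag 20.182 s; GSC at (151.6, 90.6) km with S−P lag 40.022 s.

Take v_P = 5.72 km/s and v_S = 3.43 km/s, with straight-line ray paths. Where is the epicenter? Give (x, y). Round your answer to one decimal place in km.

Distance from S−P lag: d = Δt · v_P v_S / (v_P − v_S) = Δt · (5.72·3.43)/(5.72−3.43) ≈ 8.5675·Δt.
So d_MCB = 280.12, d_JRSC = 172.91, d_GSC = 342.89 km.
Circle about each station: (x − 150.6)² + (y + 11.4)² = 280.12²; (x + 152.1)² + (y − 12.8)² = 172.91²; (x − 151.6)² + (y − 90.6)² = 342.89².
Subtracting the MCB equation from the JRSC and GSC equations removes the quadratic terms:
-605.4 x + 48.4 y = 49057.28
2.0 x + 204.0 y = -30725.74
Solving the 2×2 system: x ≈ -93.0, y ≈ -149.7 km.
Check against MCB (with the unrounded x, y): √((x − 150.6)²+(y + 11.4)²) = 280.12 ≈ 280.12 km. ✓

(-93.0, -149.7)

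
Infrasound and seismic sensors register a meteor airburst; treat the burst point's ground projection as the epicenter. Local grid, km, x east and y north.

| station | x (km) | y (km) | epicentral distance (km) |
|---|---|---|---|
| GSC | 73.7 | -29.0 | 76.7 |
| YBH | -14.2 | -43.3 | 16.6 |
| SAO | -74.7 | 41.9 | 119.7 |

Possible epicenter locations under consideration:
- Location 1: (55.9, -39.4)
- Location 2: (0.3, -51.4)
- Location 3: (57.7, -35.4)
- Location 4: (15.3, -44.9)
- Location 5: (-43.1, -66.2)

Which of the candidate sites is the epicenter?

Location 2

For each candidate, compare |candidate − station| to the reported distance:
Location 1: residuals GSC 56.1, YBH 53.6, SAO 34.1 → max 56.1 km
Location 2: residuals GSC 0.0, YBH 0.0, SAO 0.0 → max 0.0 km
Location 3: residuals GSC 59.5, YBH 55.7, SAO 33.6 → max 59.5 km
Location 4: residuals GSC 16.2, YBH 12.9, SAO 5.3 → max 16.2 km
Location 5: residuals GSC 45.9, YBH 20.3, SAO 7.1 → max 45.9 km
Only Location 2 has all residuals ≈ 0.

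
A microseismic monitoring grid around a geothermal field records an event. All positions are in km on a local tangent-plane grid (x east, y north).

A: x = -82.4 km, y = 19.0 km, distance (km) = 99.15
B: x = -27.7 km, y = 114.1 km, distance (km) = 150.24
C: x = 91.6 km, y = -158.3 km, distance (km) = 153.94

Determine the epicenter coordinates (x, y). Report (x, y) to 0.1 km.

(1.9, -33.2)

Circle about each station: (x + 82.4)² + (y − 19.0)² = 99.15²; (x + 27.7)² + (y − 114.1)² = 150.24²; (x − 91.6)² + (y + 158.3)² = 153.94².
Subtracting pairs of circle equations eliminates x²+y² and gives linear equations (the radical axes):
109.4 x + 190.2 y = -6106.00
348.0 x − 354.6 y = 12431.89
Solving the 2×2 system: x ≈ 1.9, y ≈ -33.2 km.
Check against A (with the unrounded x, y): √((x + 82.4)²+(y − 19.0)²) = 99.15 ≈ 99.15 km. ✓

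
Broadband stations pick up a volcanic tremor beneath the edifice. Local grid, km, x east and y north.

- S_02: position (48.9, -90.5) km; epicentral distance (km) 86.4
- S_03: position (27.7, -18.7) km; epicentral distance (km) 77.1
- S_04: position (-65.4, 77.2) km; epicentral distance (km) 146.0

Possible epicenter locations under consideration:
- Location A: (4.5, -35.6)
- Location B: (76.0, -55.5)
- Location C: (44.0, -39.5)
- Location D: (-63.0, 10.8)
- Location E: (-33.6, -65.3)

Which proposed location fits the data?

For each candidate, compare |candidate − station| to the reported distance:
Location A: residuals S_02 15.8, S_03 48.4, S_04 13.3 → max 48.4 km
Location B: residuals S_02 42.1, S_03 16.4, S_04 47.9 → max 47.9 km
Location C: residuals S_02 35.2, S_03 50.7, S_04 14.0 → max 50.7 km
Location D: residuals S_02 64.5, S_03 18.3, S_04 79.6 → max 79.6 km
Location E: residuals S_02 0.1, S_03 0.1, S_04 0.0 → max 0.1 km
Only Location E has all residuals ≈ 0.

Location E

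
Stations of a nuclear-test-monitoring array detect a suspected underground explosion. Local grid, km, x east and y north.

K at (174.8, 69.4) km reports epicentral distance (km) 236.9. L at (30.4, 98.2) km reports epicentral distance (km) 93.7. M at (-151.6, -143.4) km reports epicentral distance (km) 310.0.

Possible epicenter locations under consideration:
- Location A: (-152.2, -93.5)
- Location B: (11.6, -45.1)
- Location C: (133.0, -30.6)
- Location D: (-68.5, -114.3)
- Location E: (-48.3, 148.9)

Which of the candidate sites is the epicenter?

For each candidate, compare |candidate − station| to the reported distance:
Location A: residuals K 128.4, L 171.0, M 260.1 → max 260.1 km
Location B: residuals K 37.5, L 50.8, M 119.5 → max 119.5 km
Location C: residuals K 128.5, L 71.0, M 3.9 → max 128.5 km
Location D: residuals K 68.0, L 140.7, M 222.0 → max 222.0 km
Location E: residuals K 0.1, L 0.1, M 0.0 → max 0.1 km
Only Location E has all residuals ≈ 0.

Location E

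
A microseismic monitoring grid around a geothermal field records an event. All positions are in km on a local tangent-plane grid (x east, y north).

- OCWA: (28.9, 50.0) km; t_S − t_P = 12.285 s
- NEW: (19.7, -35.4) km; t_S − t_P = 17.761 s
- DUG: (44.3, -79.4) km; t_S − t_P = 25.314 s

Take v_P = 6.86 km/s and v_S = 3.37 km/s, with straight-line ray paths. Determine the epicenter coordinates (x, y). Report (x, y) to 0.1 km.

Distance from S−P lag: d = Δt · v_P v_S / (v_P − v_S) = Δt · (6.86·3.37)/(6.86−3.37) ≈ 6.6241·Δt.
So d_OCWA = 81.38, d_NEW = 117.65, d_DUG = 167.68 km.
Circle about each station: (x − 28.9)² + (y − 50.0)² = 81.38²; (x − 19.7)² + (y + 35.4)² = 117.65²; (x − 44.3)² + (y + 79.4)² = 167.68².
Subtracting pairs of circle equations eliminates x²+y² and gives linear equations (the radical axes):
-18.4 x − 170.8 y = -8912.78
30.8 x − 258.8 y = -16562.24
Solving the 2×2 system: x ≈ -52.1, y ≈ 57.8 km.

-52.1 km east, 57.8 km north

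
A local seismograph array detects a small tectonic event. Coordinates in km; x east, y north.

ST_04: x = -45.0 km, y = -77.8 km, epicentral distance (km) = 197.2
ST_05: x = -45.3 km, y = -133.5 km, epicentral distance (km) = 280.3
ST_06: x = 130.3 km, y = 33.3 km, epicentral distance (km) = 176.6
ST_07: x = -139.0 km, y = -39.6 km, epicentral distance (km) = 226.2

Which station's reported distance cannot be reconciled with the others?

ST_04

Solve using three stations at a time. Using ST_05, ST_06, ST_07 (subtract circle equations pairwise → linear system) gives (x, y) ≈ (-7.1, 144.2).
Distances from that point to each station vs reported:
  ST_04: calculated 225.2 vs reported 197.2 → residual 28.0 km
  ST_05: calculated 280.3 vs reported 280.3 → residual 0.0 km
  ST_06: calculated 176.6 vs reported 176.6 → residual 0.0 km
  ST_07: calculated 226.2 vs reported 226.2 → residual 0.0 km
ST_05, ST_06, ST_07 are mutually consistent (residuals ≈ 0); ST_04 is off by 28.0 km.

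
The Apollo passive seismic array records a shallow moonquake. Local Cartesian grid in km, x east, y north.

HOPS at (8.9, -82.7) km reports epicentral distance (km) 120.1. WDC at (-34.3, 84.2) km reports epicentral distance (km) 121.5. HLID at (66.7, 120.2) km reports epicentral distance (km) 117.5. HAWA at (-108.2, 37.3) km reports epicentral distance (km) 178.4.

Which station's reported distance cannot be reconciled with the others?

Solve using three stations at a time. Using HOPS, WDC, HAWA (subtract circle equations pairwise → linear system) gives (x, y) ≈ (69.4, 21.0).
Distances from that point to each station vs reported:
  HOPS: calculated 120.1 vs reported 120.1 → residual 0.0 km
  WDC: calculated 121.5 vs reported 121.5 → residual 0.0 km
  HLID: calculated 99.2 vs reported 117.5 → residual 18.3 km
  HAWA: calculated 178.4 vs reported 178.4 → residual 0.0 km
HOPS, WDC, HAWA are mutually consistent (residuals ≈ 0); HLID is off by 18.3 km.

HLID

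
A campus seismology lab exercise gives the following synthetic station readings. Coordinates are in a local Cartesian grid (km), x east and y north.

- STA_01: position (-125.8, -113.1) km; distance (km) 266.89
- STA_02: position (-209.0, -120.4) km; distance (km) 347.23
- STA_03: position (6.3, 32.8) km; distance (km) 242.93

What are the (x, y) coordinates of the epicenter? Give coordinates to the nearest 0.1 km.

Circle about each station: (x + 125.8)² + (y + 113.1)² = 266.89²; (x + 209.0)² + (y + 120.4)² = 347.23²; (x − 6.3)² + (y − 32.8)² = 242.93².
Subtracting the STA_01 equation from the STA_02 and STA_03 equations removes the quadratic terms:
-166.4 x − 14.6 y = -19778.49
264.2 x + 291.8 y = -15286.43
Solving the 2×2 system: x ≈ 134.1, y ≈ -173.8 km.
Check against STA_01 (with the unrounded x, y): √((x + 125.8)²+(y + 113.1)²) = 266.91 ≈ 266.89 km. ✓

(134.1, -173.8)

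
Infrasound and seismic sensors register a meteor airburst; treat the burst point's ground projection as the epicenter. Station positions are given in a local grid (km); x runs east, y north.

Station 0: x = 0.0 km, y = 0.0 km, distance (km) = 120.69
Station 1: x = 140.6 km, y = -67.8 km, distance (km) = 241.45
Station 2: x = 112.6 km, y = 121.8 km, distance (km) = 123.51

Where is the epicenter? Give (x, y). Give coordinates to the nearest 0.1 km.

x ≈ -10.9 km, y ≈ 120.2 km

Circle about each station: x² + y² = 120.69²; (x − 140.6)² + (y + 67.8)² = 241.45²; (x − 112.6)² + (y − 121.8)² = 123.51².
Subtracting pairs of circle equations eliminates x²+y² and gives linear equations (the radical axes):
281.2 x − 135.6 y = -19366.83
225.2 x + 243.6 y = 26825.36
Solving the 2×2 system: x ≈ -10.9, y ≈ 120.2 km.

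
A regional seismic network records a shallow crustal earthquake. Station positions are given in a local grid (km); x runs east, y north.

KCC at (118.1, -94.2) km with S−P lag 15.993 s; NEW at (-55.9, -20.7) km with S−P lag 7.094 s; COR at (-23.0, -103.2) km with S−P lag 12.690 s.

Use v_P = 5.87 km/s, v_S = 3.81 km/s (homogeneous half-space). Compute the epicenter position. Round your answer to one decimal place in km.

Distance from S−P lag: d = Δt · v_P v_S / (v_P − v_S) = Δt · (5.87·3.81)/(5.87−3.81) ≈ 10.8567·Δt.
So d_KCC = 173.63, d_NEW = 77.02, d_COR = 137.77 km.
Circle about each station: (x − 118.1)² + (y + 94.2)² = 173.63²; (x + 55.9)² + (y + 20.7)² = 77.02²; (x + 23.0)² + (y + 103.2)² = 137.77².
Subtracting pairs of circle equations eliminates x²+y² and gives linear equations (the radical axes):
-348.0 x + 147.0 y = 4947.35
-282.2 x − 18.0 y = -475.21
Solving the 2×2 system: x ≈ -0.4, y ≈ 32.7 km.

x ≈ -0.4 km, y ≈ 32.7 km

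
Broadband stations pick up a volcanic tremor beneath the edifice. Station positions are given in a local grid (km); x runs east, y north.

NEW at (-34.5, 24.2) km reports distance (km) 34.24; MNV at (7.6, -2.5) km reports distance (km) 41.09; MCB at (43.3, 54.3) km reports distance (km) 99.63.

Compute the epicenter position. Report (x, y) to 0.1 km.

-32.8 km east, -10.0 km north

Circle about each station: (x + 34.5)² + (y − 24.2)² = 34.24²; (x − 7.6)² + (y + 2.5)² = 41.09²; (x − 43.3)² + (y − 54.3)² = 99.63².
Subtracting the NEW equation from the MNV and MCB equations removes the quadratic terms:
84.2 x − 53.4 y = -2227.89
155.6 x + 60.2 y = -5706.27
Solving the 2×2 system: x ≈ -32.8, y ≈ -10.0 km.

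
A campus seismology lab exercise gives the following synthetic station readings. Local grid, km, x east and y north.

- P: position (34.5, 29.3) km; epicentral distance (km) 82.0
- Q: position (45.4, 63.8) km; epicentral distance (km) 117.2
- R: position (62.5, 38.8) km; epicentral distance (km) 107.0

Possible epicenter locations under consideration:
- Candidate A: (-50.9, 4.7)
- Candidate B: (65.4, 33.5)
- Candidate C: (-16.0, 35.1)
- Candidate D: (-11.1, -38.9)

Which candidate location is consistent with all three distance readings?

Candidate D

For each candidate, compare |candidate − station| to the reported distance:
Candidate A: residuals P 6.9, Q 4.2, R 11.4 → max 11.4 km
Candidate B: residuals P 50.8, Q 80.9, R 101.0 → max 101.0 km
Candidate C: residuals P 31.2, Q 49.4, R 28.4 → max 49.4 km
Candidate D: residuals P 0.0, Q 0.0, R 0.0 → max 0.0 km
Only Candidate D has all residuals ≈ 0.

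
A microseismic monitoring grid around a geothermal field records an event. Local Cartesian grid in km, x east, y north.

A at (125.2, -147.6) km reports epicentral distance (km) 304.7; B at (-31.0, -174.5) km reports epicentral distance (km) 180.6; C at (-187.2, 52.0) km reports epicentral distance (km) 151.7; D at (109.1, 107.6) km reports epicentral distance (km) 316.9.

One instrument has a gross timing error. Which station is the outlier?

Solve using three stations at a time. Using A, B, D (subtract circle equations pairwise → linear system) gives (x, y) ≈ (-164.4, -52.6).
Distances from that point to each station vs reported:
  A: calculated 304.7 vs reported 304.7 → residual 0.0 km
  B: calculated 180.7 vs reported 180.6 → residual 0.1 km
  C: calculated 107.1 vs reported 151.7 → residual 44.6 km
  D: calculated 316.9 vs reported 316.9 → residual 0.0 km
A, B, D are mutually consistent (residuals ≈ 0); C is off by 44.6 km.

C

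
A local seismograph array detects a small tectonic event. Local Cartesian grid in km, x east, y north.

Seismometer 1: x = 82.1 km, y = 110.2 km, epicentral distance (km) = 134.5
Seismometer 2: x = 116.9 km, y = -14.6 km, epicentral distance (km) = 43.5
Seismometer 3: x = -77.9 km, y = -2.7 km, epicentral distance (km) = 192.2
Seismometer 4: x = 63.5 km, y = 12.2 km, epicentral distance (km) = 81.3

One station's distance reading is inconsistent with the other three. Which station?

Seismometer 1

Solve using three stations at a time. Using Seismometer 2, Seismometer 3, Seismometer 4 (subtract circle equations pairwise → linear system) gives (x, y) ≈ (106.5, -56.7).
Distances from that point to each station vs reported:
  Seismometer 1: calculated 168.7 vs reported 134.5 → residual 34.2 km
  Seismometer 2: calculated 43.3 vs reported 43.5 → residual 0.2 km
  Seismometer 3: calculated 192.2 vs reported 192.2 → residual 0.0 km
  Seismometer 4: calculated 81.2 vs reported 81.3 → residual 0.1 km
Seismometer 2, Seismometer 3, Seismometer 4 are mutually consistent (residuals ≈ 0); Seismometer 1 is off by 34.2 km.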